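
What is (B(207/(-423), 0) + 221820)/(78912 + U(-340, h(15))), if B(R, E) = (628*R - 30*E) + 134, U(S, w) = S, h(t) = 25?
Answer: 400669/142034 ≈ 2.8209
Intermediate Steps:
B(R, E) = 134 - 30*E + 628*R (B(R, E) = (-30*E + 628*R) + 134 = 134 - 30*E + 628*R)
(B(207/(-423), 0) + 221820)/(78912 + U(-340, h(15))) = ((134 - 30*0 + 628*(207/(-423))) + 221820)/(78912 - 340) = ((134 + 0 + 628*(207*(-1/423))) + 221820)/78572 = ((134 + 0 + 628*(-23/47)) + 221820)*(1/78572) = ((134 + 0 - 14444/47) + 221820)*(1/78572) = (-8146/47 + 221820)*(1/78572) = (10417394/47)*(1/78572) = 400669/142034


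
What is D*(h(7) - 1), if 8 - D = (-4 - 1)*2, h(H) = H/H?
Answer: 0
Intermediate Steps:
h(H) = 1
D = 18 (D = 8 - (-4 - 1)*2 = 8 - (-5)*2 = 8 - 1*(-10) = 8 + 10 = 18)
D*(h(7) - 1) = 18*(1 - 1) = 18*0 = 0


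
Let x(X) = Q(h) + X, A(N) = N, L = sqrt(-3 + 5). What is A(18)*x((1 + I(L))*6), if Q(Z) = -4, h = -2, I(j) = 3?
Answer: 360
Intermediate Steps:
L = sqrt(2) ≈ 1.4142
x(X) = -4 + X
A(18)*x((1 + I(L))*6) = 18*(-4 + (1 + 3)*6) = 18*(-4 + 4*6) = 18*(-4 + 24) = 18*20 = 360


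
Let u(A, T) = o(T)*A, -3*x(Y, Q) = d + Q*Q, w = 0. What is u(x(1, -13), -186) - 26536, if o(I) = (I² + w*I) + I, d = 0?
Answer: -1964966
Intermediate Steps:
o(I) = I + I² (o(I) = (I² + 0*I) + I = (I² + 0) + I = I² + I = I + I²)
x(Y, Q) = -Q²/3 (x(Y, Q) = -(0 + Q*Q)/3 = -(0 + Q²)/3 = -Q²/3)
u(A, T) = A*T*(1 + T) (u(A, T) = (T*(1 + T))*A = A*T*(1 + T))
u(x(1, -13), -186) - 26536 = -⅓*(-13)²*(-186)*(1 - 186) - 26536 = -⅓*169*(-186)*(-185) - 26536 = -169/3*(-186)*(-185) - 26536 = -1938430 - 26536 = -1964966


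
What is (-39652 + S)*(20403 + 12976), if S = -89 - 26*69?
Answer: -1386396765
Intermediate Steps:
S = -1883 (S = -89 - 1794 = -1883)
(-39652 + S)*(20403 + 12976) = (-39652 - 1883)*(20403 + 12976) = -41535*33379 = -1386396765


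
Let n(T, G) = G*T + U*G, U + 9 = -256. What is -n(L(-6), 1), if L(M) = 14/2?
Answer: 258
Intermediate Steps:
U = -265 (U = -9 - 256 = -265)
L(M) = 7 (L(M) = 14*(½) = 7)
n(T, G) = -265*G + G*T (n(T, G) = G*T - 265*G = -265*G + G*T)
-n(L(-6), 1) = -(-265 + 7) = -(-258) = -1*(-258) = 258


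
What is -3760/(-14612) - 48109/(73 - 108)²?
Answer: -174590677/4474925 ≈ -39.015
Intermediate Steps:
-3760/(-14612) - 48109/(73 - 108)² = -3760*(-1/14612) - 48109/((-35)²) = 940/3653 - 48109/1225 = -174590677/4474925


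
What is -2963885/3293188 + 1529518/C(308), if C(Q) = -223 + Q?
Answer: 5036738393159/279920980 ≈ 17993.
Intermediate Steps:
-2963885/3293188 + 1529518/C(308) = -2963885/3293188 + 1529518/(-223 + 308) = -2963885*1/3293188 + 1529518/85 = -2963885/3293188 + 1529518*(1/85) = -2963885/3293188 + 1529518/85 = 5036738393159/279920980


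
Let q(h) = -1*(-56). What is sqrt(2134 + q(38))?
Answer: sqrt(2190) ≈ 46.797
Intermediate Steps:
q(h) = 56
sqrt(2134 + q(38)) = sqrt(2134 + 56) = sqrt(2190)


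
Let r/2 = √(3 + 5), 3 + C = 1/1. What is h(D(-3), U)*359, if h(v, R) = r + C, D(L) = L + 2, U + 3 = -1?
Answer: -718 + 1436*√2 ≈ 1312.8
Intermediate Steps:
U = -4 (U = -3 - 1 = -4)
D(L) = 2 + L
C = -2 (C = -3 + 1/1 = -3 + 1 = -2)
r = 4*√2 (r = 2*√(3 + 5) = 2*√8 = 2*(2*√2) = 4*√2 ≈ 5.6569)
h(v, R) = -2 + 4*√2 (h(v, R) = 4*√2 - 2 = -2 + 4*√2)
h(D(-3), U)*359 = (-2 + 4*√2)*359 = -718 + 1436*√2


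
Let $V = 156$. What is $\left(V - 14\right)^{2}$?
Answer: $20164$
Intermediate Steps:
$\left(V - 14\right)^{2} = \left(156 - 14\right)^{2} = 142^{2} = 20164$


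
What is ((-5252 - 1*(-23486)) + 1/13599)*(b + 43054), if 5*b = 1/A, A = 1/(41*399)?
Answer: 57435692038043/67995 ≈ 8.4470e+8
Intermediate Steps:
A = 1/16359 ≈ 6.1128e-5
b = 16359/5 (b = 1/(5*(1/16359)) = (1/5)*16359 = 16359/5 ≈ 3271.8)
((-5252 - 1*(-23486)) + 1/13599)*(b + 43054) = ((-5252 - 1*(-23486)) + 1/13599)*(16359/5 + 43054) = ((-5252 + 23486) + 1/13599)*(231629/5) = (18234 + 1/13599)*(231629/5) = (247964167/13599)*(231629/5) = 57435692038043/67995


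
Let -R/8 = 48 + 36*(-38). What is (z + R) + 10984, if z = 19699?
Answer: 41243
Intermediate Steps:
R = 10560 (R = -8*(48 + 36*(-38)) = -8*(48 - 1368) = -8*(-1320) = 10560)
(z + R) + 10984 = (19699 + 10560) + 10984 = 30259 + 10984 = 41243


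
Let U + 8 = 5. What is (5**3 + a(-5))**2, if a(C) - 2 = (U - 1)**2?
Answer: 20449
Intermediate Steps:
U = -3 (U = -8 + 5 = -3)
a(C) = 18 (a(C) = 2 + (-3 - 1)**2 = 2 + (-4)**2 = 2 + 16 = 18)
(5**3 + a(-5))**2 = (5**3 + 18)**2 = (125 + 18)**2 = 143**2 = 20449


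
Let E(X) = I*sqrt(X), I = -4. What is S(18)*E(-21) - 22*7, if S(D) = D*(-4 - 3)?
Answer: -154 + 504*I*sqrt(21) ≈ -154.0 + 2309.6*I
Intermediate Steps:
S(D) = -7*D (S(D) = D*(-7) = -7*D)
E(X) = -4*sqrt(X)
S(18)*E(-21) - 22*7 = (-7*18)*(-4*I*sqrt(21)) - 22*7 = -(-504)*I*sqrt(21) - 154 = 504*I*sqrt(21) - 154 = -154 + 504*I*sqrt(21)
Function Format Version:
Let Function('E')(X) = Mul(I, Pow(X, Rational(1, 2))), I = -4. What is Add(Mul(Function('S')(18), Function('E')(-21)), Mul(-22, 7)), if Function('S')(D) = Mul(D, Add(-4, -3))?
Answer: Add(-154, Mul(504, I, Pow(21, Rational(1, 2)))) ≈ Add(-154.00, Mul(2309.6, I))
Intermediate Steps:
Function('S')(D) = Mul(-7, D) (Function('S')(D) = Mul(D, -7) = Mul(-7, D))
Function('E')(X) = Mul(-4, Pow(X, Rational(1, 2)))
Add(Mul(Function('S')(18), Function('E')(-21)), Mul(-22, 7)) = Add(Mul(Mul(-7, 18), Mul(-4, Pow(-21, Rational(1, 2)))), Mul(-22, 7)) = Add(Mul(-126, Mul(-4, Mul(I, Pow(21, Rational(1, 2))))), -154) = Add(Mul(-126, Mul(-4, I, Pow(21, Rational(1, 2)))), -154) = Add(Mul(504, I, Pow(21, Rational(1, 2))), -154) = Add(-154, Mul(504, I, Pow(21, Rational(1, 2))))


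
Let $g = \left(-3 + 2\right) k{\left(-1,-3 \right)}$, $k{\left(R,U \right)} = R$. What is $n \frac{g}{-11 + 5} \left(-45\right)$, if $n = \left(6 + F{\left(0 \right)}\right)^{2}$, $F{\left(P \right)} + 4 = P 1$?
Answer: $30$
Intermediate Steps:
$F{\left(P \right)} = -4 + P$ ($F{\left(P \right)} = -4 + P 1 = -4 + P$)
$n = 4$ ($n = \left(6 + \left(-4 + 0\right)\right)^{2} = \left(6 - 4\right)^{2} = 2^{2} = 4$)
$g = 1$ ($g = \left(-3 + 2\right) \left(-1\right) = \left(-1\right) \left(-1\right) = 1$)
$n \frac{g}{-11 + 5} \left(-45\right) = 4 \cdot 1 \frac{1}{-11 + 5} \left(-45\right) = 4 \cdot 1 \frac{1}{-6} \left(-45\right) = 4 \cdot 1 \left(- \frac{1}{6}\right) \left(-45\right) = 4 \left(- \frac{1}{6}\right) \left(-45\right) = \left(- \frac{2}{3}\right) \left(-45\right) = 30$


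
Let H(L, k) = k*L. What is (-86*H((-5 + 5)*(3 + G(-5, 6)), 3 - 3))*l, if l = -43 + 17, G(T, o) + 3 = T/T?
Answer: 0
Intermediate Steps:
G(T, o) = -2 (G(T, o) = -3 + T/T = -3 + 1 = -2)
l = -26
H(L, k) = L*k
(-86*H((-5 + 5)*(3 + G(-5, 6)), 3 - 3))*l = -86*(-5 + 5)*(3 - 2)*(3 - 3)*(-26) = -86*0*1*0*(-26) = -0*0*(-26) = -86*0*(-26) = 0*(-26) = 0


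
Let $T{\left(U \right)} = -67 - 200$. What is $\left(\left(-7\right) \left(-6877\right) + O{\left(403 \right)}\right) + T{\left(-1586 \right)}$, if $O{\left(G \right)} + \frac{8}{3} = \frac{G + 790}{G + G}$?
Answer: $\frac{115751627}{2418} \approx 47871.0$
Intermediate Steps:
$O{\left(G \right)} = - \frac{8}{3} + \frac{790 + G}{2 G}$ ($O{\left(G \right)} = - \frac{8}{3} + \frac{G + 790}{G + G} = - \frac{8}{3} + \frac{790 + G}{2 G}$)
$T{\left(U \right)} = -267$ ($T{\left(U \right)} = -67 - 200 = -267$)
$\left(\left(-7\right) \left(-6877\right) + O{\left(403 \right)}\right) + T{\left(-1586 \right)} = \left(\left(-7\right) \left(-6877\right) - \left(\frac{13}{6} - \frac{395}{403}\right)\right) - 267 = \left(48139 + \left(- \frac{13}{6} + 395 \cdot \frac{1}{403}\right)\right) - 267 = \left(48139 + \left(- \frac{13}{6} + \frac{395}{403}\right)\right) - 267 = \left(48139 - \frac{2869}{2418}\right) - 267 = \frac{116397233}{2418} - 267 = \frac{115751627}{2418}$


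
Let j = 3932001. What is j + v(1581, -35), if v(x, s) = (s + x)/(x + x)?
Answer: 6216494354/1581 ≈ 3.9320e+6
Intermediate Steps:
v(x, s) = (s + x)/(2*x) (v(x, s) = (s + x)/((2*x)) = (s + x)*(1/(2*x)) = (s + x)/(2*x))
j + v(1581, -35) = 3932001 + (½)*(-35 + 1581)/1581 = 3932001 + (½)*(1/1581)*1546 = 3932001 + 773/1581 = 6216494354/1581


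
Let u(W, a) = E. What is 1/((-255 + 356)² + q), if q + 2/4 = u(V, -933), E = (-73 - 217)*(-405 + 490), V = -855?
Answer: -2/28899 ≈ -6.9207e-5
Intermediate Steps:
E = -24650 (E = -290*85 = -24650)
u(W, a) = -24650
q = -49301/2 (q = -½ - 24650 = -49301/2 ≈ -24651.)
1/((-255 + 356)² + q) = 1/((-255 + 356)² - 49301/2) = 1/(101² - 49301/2) = 1/(10201 - 49301/2) = 1/(-28899/2) = -2/28899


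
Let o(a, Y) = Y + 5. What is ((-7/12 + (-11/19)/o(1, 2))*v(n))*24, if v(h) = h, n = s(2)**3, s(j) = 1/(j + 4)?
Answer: -1063/14364 ≈ -0.074004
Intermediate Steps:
o(a, Y) = 5 + Y
s(j) = 1/(4 + j)
n = 1/216 (n = (1/(4 + 2))**3 = (1/6)**3 = 1/216 ≈ 0.0046296)
((-7/12 + (-11/19)/o(1, 2))*v(n))*24 = ((-7/12 + (-11/19)/(5 + 2))*(1/216))*24 = ((-7*1/12 - 11*1/19/7)*(1/216))*24 = ((-7/12 - 11/19*1/7)*(1/216))*24 = ((-7/12 - 11/133)*(1/216))*24 = -1063/1596*1/216*24 = -1063/344736*24 = -1063/14364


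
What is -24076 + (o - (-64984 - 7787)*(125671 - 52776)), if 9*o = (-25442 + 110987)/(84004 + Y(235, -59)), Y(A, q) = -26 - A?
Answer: 444224622587472/83743 ≈ 5.3046e+9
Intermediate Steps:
o = 9505/83743 (o = ((-25442 + 110987)/(84004 + (-26 - 1*235)))/9 = (85545/(84004 + (-26 - 235)))/9 = (85545/(84004 - 261))/9 = (85545/83743)/9 = (85545*(1/83743))/9 = (⅑)*(85545/83743) = 9505/83743 ≈ 0.11350)
-24076 + (o - (-64984 - 7787)*(125671 - 52776)) = -24076 + (9505/83743 - (-64984 - 7787)*(125671 - 52776)) = -24076 + (9505/83743 - (-72771)*72895) = -24076 + (9505/83743 - 1*(-5304642045)) = -24076 + (9505/83743 + 5304642045) = -24076 + 444226638783940/83743 = 444224622587472/83743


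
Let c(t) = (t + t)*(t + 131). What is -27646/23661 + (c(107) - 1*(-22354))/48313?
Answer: 398358848/1143133893 ≈ 0.34848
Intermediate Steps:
c(t) = 2*t*(131 + t) (c(t) = (2*t)*(131 + t) = 2*t*(131 + t))
-27646/23661 + (c(107) - 1*(-22354))/48313 = -27646/23661 + (2*107*(131 + 107) - 1*(-22354))/48313 = -27646*1/23661 + (2*107*238 + 22354)*(1/48313) = -27646/23661 + (50932 + 22354)*(1/48313) = -27646/23661 + 73286*(1/48313) = -27646/23661 + 73286/48313 = 398358848/1143133893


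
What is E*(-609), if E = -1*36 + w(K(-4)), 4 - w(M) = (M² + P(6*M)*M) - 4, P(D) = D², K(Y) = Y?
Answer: -1376340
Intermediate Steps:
w(M) = 8 - M² - 36*M³ (w(M) = 4 - ((M² + (6*M)²*M) - 4) = 4 - ((M² + (36*M²)*M) - 4) = 4 - ((M² + 36*M³) - 4) = 4 - (-4 + M² + 36*M³) = 4 + (4 - M² - 36*M³) = 8 - M² - 36*M³)
E = 2260 (E = -1*36 + (8 - 1*(-4)² - 36*(-4)³) = -36 + (8 - 1*16 - 36*(-64)) = -36 + (8 - 16 + 2304) = -36 + 2296 = 2260)
E*(-609) = 2260*(-609) = -1376340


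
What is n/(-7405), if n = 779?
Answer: -779/7405 ≈ -0.10520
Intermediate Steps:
n/(-7405) = 779/(-7405) = 779*(-1/7405) = -779/7405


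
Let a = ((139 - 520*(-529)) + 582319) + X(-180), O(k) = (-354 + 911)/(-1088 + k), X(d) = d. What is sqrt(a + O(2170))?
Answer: sqrt(1003730189866)/1082 ≈ 925.94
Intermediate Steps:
O(k) = 557/(-1088 + k)
a = 857358 (a = ((139 - 520*(-529)) + 582319) - 180 = ((139 + 275080) + 582319) - 180 = (275219 + 582319) - 180 = 857538 - 180 = 857358)
sqrt(a + O(2170)) = sqrt(857358 + 557/(-1088 + 2170)) = sqrt(857358 + 557/1082) = sqrt(927661913/1082) = sqrt(1003730189866)/1082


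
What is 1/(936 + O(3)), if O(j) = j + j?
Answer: 1/942 ≈ 0.0010616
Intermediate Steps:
O(j) = 2*j
1/(936 + O(3)) = 1/(936 + 2*3) = 1/(936 + 6) = 1/942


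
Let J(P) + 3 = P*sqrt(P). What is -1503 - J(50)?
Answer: -1500 - 250*sqrt(2) ≈ -1853.6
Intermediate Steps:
J(P) = -3 + P**(3/2) (J(P) = -3 + P*sqrt(P) = -3 + P**(3/2))
-1503 - J(50) = -1503 - (-3 + 50**(3/2)) = -1503 - (-3 + 250*sqrt(2)) = -1503 + (3 - 250*sqrt(2)) = -1500 - 250*sqrt(2)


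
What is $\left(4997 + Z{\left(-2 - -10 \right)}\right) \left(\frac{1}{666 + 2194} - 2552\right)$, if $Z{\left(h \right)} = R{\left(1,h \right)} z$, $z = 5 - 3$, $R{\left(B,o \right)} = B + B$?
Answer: $- \frac{36500893719}{2860} \approx -1.2763 \cdot 10^{7}$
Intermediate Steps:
$R{\left(B,o \right)} = 2 B$
$z = 2$
$Z{\left(h \right)} = 4$ ($Z{\left(h \right)} = 2 \cdot 1 \cdot 2 = 2 \cdot 2 = 4$)
$\left(4997 + Z{\left(-2 - -10 \right)}\right) \left(\frac{1}{666 + 2194} - 2552\right) = \left(4997 + 4\right) \left(\frac{1}{666 + 2194} - 2552\right) = 5001 \left(\frac{1}{2860} - 2552\right) = 5001 \left(- \frac{7298719}{2860}\right) = - \frac{36500893719}{2860}$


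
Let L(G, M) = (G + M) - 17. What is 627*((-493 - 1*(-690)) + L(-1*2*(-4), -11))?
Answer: 110979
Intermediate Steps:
L(G, M) = -17 + G + M
627*((-493 - 1*(-690)) + L(-1*2*(-4), -11)) = 627*((-493 - 1*(-690)) + (-17 - 1*2*(-4) - 11)) = 627*((-493 + 690) + (-17 - 2*(-4) - 11)) = 627*(197 + (-17 + 8 - 11)) = 627*(197 - 20) = 627*177 = 110979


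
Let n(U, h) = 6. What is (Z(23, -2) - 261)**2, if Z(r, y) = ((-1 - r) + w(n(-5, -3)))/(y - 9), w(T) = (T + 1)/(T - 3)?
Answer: 73068304/1089 ≈ 67097.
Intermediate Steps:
w(T) = (1 + T)/(-3 + T)
Z(r, y) = (4/3 - r)/(-9 + y) (Z(r, y) = ((-1 - r) + (1 + 6)/(-3 + 6))/(y - 9) = ((-1 - r) + 7/3)/(-9 + y) = (4/3 - r)/(-9 + y))
(Z(23, -2) - 261)**2 = ((4/3 - 1*23)/(-9 - 2) - 261)**2 = ((4/3 - 23)/(-11) - 261)**2 = (-1/11*(-65/3) - 261)**2 = (65/33 - 261)**2 = (-8548/33)**2 = 73068304/1089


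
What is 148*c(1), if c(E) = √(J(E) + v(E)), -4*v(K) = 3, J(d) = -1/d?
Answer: 74*I*√7 ≈ 195.79*I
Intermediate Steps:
v(K) = -¾ (v(K) = -¼*3 = -¾)
c(E) = √(-¾ - 1/E) (c(E) = √(-1/E - ¾) = √(-¾ - 1/E))
148*c(1) = 148*(√(-3 - 4/1)/2) = 148*(√(-3 - 4*1)/2) = 148*(√(-3 - 4)/2) = 148*(√(-7)/2) = 148*((I*√7)/2) = 148*(I*√7/2) = 74*I*√7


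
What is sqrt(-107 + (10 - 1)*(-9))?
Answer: 2*I*sqrt(47) ≈ 13.711*I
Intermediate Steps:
sqrt(-107 + (10 - 1)*(-9)) = sqrt(-107 + 9*(-9)) = sqrt(-107 - 81) = sqrt(-188) = 2*I*sqrt(47)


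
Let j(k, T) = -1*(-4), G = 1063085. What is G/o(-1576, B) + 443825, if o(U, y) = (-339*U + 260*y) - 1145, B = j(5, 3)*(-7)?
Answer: 233381557260/525839 ≈ 4.4383e+5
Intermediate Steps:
j(k, T) = 4
B = -28 (B = 4*(-7) = -28)
o(U, y) = -1145 - 339*U + 260*y
G/o(-1576, B) + 443825 = 1063085/(-1145 - 339*(-1576) + 260*(-28)) + 443825 = 1063085/(-1145 + 534264 - 7280) + 443825 = 1063085/525839 + 443825 = 233381557260/525839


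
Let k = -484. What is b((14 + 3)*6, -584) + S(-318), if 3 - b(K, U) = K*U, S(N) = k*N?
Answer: 213483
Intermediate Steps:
S(N) = -484*N
b(K, U) = 3 - K*U
b((14 + 3)*6, -584) + S(-318) = (3 - 1*(14 + 3)*6*(-584)) - 484*(-318) = (3 - 1*17*6*(-584)) + 153912 = (3 - 1*102*(-584)) + 153912 = (3 + 59568) + 153912 = 59571 + 153912 = 213483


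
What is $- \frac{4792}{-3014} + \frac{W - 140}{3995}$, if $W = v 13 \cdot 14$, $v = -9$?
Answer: $\frac{6892574}{6020465} \approx 1.1449$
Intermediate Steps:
$W = -1638$ ($W = \left(-9\right) 13 \cdot 14 = \left(-117\right) 14 = -1638$)
$- \frac{4792}{-3014} + \frac{W - 140}{3995} = - \frac{4792}{-3014} + \frac{-1638 - 140}{3995} = \left(-4792\right) \left(- \frac{1}{3014}\right) - \frac{1778}{3995} = \frac{2396}{1507} - \frac{1778}{3995} = \frac{6892574}{6020465}$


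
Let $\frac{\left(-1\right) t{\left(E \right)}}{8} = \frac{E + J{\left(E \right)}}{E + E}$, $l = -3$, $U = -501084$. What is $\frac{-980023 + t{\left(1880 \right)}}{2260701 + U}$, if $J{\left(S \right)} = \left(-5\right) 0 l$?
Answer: $- \frac{980027}{1759617} \approx -0.55695$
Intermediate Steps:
$J{\left(S \right)} = 0$ ($J{\left(S \right)} = \left(-5\right) 0 \left(-3\right) = 0 \left(-3\right) = 0$)
$t{\left(E \right)} = -4$ ($t{\left(E \right)} = - 8 \frac{E + 0}{E + E} = - 8 \frac{E}{2 E} = - 8 E \frac{1}{2 E} = \left(-8\right) \frac{1}{2} = -4$)
$\frac{-980023 + t{\left(1880 \right)}}{2260701 + U} = \frac{-980023 - 4}{2260701 - 501084} = - \frac{980027}{1759617}$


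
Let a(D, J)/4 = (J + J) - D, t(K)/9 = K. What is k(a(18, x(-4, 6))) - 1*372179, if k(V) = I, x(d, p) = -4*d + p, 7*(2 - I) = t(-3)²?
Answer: -2605968/7 ≈ -3.7228e+5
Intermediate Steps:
t(K) = 9*K
I = -715/7 (I = 2 - (9*(-3))²/7 = 2 - ⅐*(-27)² = 2 - ⅐*729 = 2 - 729/7 = -715/7 ≈ -102.14)
x(d, p) = p - 4*d
a(D, J) = -4*D + 8*J (a(D, J) = 4*((J + J) - D) = 4*(2*J - D) = 4*(-D + 2*J) = -4*D + 8*J)
k(V) = -715/7
k(a(18, x(-4, 6))) - 1*372179 = -715/7 - 1*372179 = -715/7 - 372179 = -2605968/7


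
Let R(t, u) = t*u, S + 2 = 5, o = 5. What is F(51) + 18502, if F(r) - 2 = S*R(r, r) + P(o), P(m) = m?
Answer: 26312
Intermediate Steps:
S = 3 (S = -2 + 5 = 3)
F(r) = 7 + 3*r² (F(r) = 2 + (3*(r*r) + 5) = 2 + (3*r² + 5) = 2 + (5 + 3*r²) = 7 + 3*r²)
F(51) + 18502 = (7 + 3*51²) + 18502 = (7 + 3*2601) + 18502 = (7 + 7803) + 18502 = 7810 + 18502 = 26312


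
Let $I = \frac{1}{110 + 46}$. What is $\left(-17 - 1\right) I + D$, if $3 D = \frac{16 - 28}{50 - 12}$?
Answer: $- \frac{109}{494} \approx -0.22065$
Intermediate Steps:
$D = - \frac{2}{19}$ ($D = \frac{\left(16 - 28\right) \frac{1}{50 - 12}}{3} = \frac{\left(-12\right) \frac{1}{38}}{3} = \frac{1}{3} \left(- \frac{6}{19}\right) = - \frac{2}{19} \approx -0.10526$)
$I = \frac{1}{156} \approx 0.0064103$
$\left(-17 - 1\right) I + D = \left(-17 - 1\right) \frac{1}{156} - \frac{2}{19} = \left(-18\right) \frac{1}{156} - \frac{2}{19} = - \frac{3}{26} - \frac{2}{19} = - \frac{109}{494}$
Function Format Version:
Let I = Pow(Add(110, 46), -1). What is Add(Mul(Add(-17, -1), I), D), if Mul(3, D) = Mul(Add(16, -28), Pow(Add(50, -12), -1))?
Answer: Rational(-109, 494) ≈ -0.22065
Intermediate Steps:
D = Rational(-2, 19) (D = Mul(Rational(1, 3), Mul(Add(16, -28), Pow(Add(50, -12), -1))) = Mul(Rational(1, 3), Mul(-12, Pow(38, -1))) = Mul(Rational(1, 3), Mul(-12, Rational(1, 38))) = Mul(Rational(1, 3), Rational(-6, 19)) = Rational(-2, 19) ≈ -0.10526)
I = Rational(1, 156) (I = Pow(156, -1) = Rational(1, 156) ≈ 0.0064103)
Add(Mul(Add(-17, -1), I), D) = Add(Mul(Add(-17, -1), Rational(1, 156)), Rational(-2, 19)) = Add(Mul(-18, Rational(1, 156)), Rational(-2, 19)) = Add(Rational(-3, 26), Rational(-2, 19)) = Rational(-109, 494)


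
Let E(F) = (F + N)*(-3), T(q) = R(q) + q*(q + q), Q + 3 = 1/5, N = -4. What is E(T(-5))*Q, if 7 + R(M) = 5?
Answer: 1848/5 ≈ 369.60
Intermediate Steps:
R(M) = -2 (R(M) = -7 + 5 = -2)
Q = -14/5 (Q = -3 + 1/5 = -3 + ⅕ = -14/5 ≈ -2.8000)
T(q) = -2 + 2*q² (T(q) = -2 + q*(q + q) = -2 + q*(2*q) = -2 + 2*q²)
E(F) = 12 - 3*F (E(F) = (F - 4)*(-3) = (-4 + F)*(-3) = 12 - 3*F)
E(T(-5))*Q = (12 - 3*(-2 + 2*(-5)²))*(-14/5) = (12 - 3*(-2 + 2*25))*(-14/5) = (12 - 3*(-2 + 50))*(-14/5) = (12 - 3*48)*(-14/5) = (12 - 144)*(-14/5) = -132*(-14/5) = 1848/5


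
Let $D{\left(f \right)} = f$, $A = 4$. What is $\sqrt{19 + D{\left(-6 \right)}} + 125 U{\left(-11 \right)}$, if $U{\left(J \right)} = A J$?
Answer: $-5500 + \sqrt{13} \approx -5496.4$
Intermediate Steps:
$U{\left(J \right)} = 4 J$
$\sqrt{19 + D{\left(-6 \right)}} + 125 U{\left(-11 \right)} = \sqrt{19 - 6} + 125 \cdot 4 \left(-11\right) = \sqrt{13} + 125 \left(-44\right) = \sqrt{13} - 5500 = -5500 + \sqrt{13}$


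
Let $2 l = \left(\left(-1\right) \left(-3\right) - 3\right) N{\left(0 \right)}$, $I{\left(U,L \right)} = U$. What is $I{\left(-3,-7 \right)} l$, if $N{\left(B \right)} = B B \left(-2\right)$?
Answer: $0$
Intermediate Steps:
$N{\left(B \right)} = - 2 B^{2}$ ($N{\left(B \right)} = B^{2} \left(-2\right) = - 2 B^{2}$)
$l = 0$ ($l = \frac{\left(\left(-1\right) \left(-3\right) - 3\right) \left(- 2 \cdot 0^{2}\right)}{2} = \frac{\left(3 - 3\right) \left(\left(-2\right) 0\right)}{2} = \frac{0 \cdot 0}{2} = \frac{1}{2} \cdot 0 = 0$)
$I{\left(-3,-7 \right)} l = \left(-3\right) 0 = 0$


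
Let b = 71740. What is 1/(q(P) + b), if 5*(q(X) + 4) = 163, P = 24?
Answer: 5/358843 ≈ 1.3934e-5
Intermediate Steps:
q(X) = 143/5 (q(X) = -4 + (1/5)*163 = -4 + 163/5 = 143/5)
1/(q(P) + b) = 1/(143/5 + 71740) = 1/(358843/5) = 5/358843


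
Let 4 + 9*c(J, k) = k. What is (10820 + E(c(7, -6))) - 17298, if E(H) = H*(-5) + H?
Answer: -58262/9 ≈ -6473.6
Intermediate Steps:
c(J, k) = -4/9 + k/9
E(H) = -4*H (E(H) = -5*H + H = -4*H)
(10820 + E(c(7, -6))) - 17298 = (10820 - 4*(-4/9 + (⅑)*(-6))) - 17298 = (10820 - 4*(-4/9 - ⅔)) - 17298 = (10820 - 4*(-10/9)) - 17298 = (10820 + 40/9) - 17298 = 97420/9 - 17298 = -58262/9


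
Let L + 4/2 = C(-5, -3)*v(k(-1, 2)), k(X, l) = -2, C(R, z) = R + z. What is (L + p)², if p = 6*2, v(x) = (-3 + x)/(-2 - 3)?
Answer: 4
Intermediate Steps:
v(x) = ⅗ - x/5 (v(x) = (-3 + x)/(-5) = (-3 + x)*(-⅕) = ⅗ - x/5)
L = -10 (L = -2 + (-5 - 3)*(⅗ - ⅕*(-2)) = -2 - 8*(⅗ + ⅖) = -2 - 8*1 = -2 - 8 = -10)
p = 12
(L + p)² = (-10 + 12)² = 2² = 4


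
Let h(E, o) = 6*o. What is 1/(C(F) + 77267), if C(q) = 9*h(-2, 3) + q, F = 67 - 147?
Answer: 1/77349 ≈ 1.2928e-5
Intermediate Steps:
F = -80
C(q) = 162 + q (C(q) = 9*(6*3) + q = 9*18 + q = 162 + q)
1/(C(F) + 77267) = 1/((162 - 80) + 77267) = 1/(82 + 77267) = 1/77349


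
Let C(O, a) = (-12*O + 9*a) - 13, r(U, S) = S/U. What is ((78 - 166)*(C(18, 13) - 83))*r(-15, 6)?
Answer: -6864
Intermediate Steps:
C(O, a) = -13 - 12*O + 9*a
((78 - 166)*(C(18, 13) - 83))*r(-15, 6) = ((78 - 166)*((-13 - 12*18 + 9*13) - 83))*(6/(-15)) = (-88*((-13 - 216 + 117) - 83))*(6*(-1/15)) = -88*(-112 - 83)*(-⅖) = -88*(-195)*(-⅖) = 17160*(-⅖) = -6864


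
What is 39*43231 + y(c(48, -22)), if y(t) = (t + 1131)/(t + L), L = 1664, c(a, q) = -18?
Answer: 2775171927/1646 ≈ 1.6860e+6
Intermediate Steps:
y(t) = (1131 + t)/(1664 + t) (y(t) = (t + 1131)/(t + 1664) = (1131 + t)/(1664 + t))
39*43231 + y(c(48, -22)) = 39*43231 + (1131 - 18)/(1664 - 18) = 1686009 + 1113/1646 = 2775171927/1646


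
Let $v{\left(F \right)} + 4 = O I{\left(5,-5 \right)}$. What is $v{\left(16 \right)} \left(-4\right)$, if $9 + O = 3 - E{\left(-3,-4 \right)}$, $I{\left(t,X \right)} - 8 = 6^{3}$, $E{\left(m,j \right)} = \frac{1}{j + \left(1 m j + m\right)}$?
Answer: $\frac{27856}{5} \approx 5571.2$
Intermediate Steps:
$E{\left(m,j \right)} = \frac{1}{j + m + j m}$ ($E{\left(m,j \right)} = \frac{1}{j + \left(m j + m\right)} = \frac{1}{j + \left(j m + m\right)} = \frac{1}{j + \left(m + j m\right)} = \frac{1}{j + m + j m}$)
$I{\left(t,X \right)} = 224$ ($I{\left(t,X \right)} = 8 + 6^{3} = 8 + 216 = 224$)
$O = - \frac{31}{5}$ ($O = -9 + \left(3 - \frac{1}{-4 - 3 - -12}\right) = -9 + \left(3 - \frac{1}{-4 - 3 + 12}\right) = -9 + \left(3 - \frac{1}{5}\right) = -9 + \frac{14}{5} = - \frac{31}{5} \approx -6.2$)
$v{\left(F \right)} = - \frac{6964}{5}$ ($v{\left(F \right)} = -4 - \frac{6944}{5} = - \frac{6964}{5}$)
$v{\left(16 \right)} \left(-4\right) = \left(- \frac{6964}{5}\right) \left(-4\right) = \frac{27856}{5}$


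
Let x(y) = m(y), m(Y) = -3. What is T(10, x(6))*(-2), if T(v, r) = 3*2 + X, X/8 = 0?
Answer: -12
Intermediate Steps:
X = 0 (X = 8*0 = 0)
x(y) = -3
T(v, r) = 6 (T(v, r) = 3*2 + 0 = 6 + 0 = 6)
T(10, x(6))*(-2) = 6*(-2) = -12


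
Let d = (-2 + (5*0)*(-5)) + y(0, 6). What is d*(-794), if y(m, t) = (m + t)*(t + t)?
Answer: -55580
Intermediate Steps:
y(m, t) = 2*t*(m + t) (y(m, t) = (m + t)*(2*t) = 2*t*(m + t))
d = 70 (d = (-2 + (5*0)*(-5)) + 2*6*(0 + 6) = (-2 + 0*(-5)) + 2*6*6 = (-2 + 0) + 72 = -2 + 72 = 70)
d*(-794) = 70*(-794) = -55580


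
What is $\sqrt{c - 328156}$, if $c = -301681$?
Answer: $i \sqrt{629837} \approx 793.62 i$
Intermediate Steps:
$\sqrt{c - 328156} = \sqrt{-301681 - 328156} = \sqrt{-629837} = i \sqrt{629837}$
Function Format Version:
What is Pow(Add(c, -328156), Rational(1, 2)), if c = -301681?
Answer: Mul(I, Pow(629837, Rational(1, 2))) ≈ Mul(793.62, I)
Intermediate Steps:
Pow(Add(c, -328156), Rational(1, 2)) = Pow(Add(-301681, -328156), Rational(1, 2)) = Pow(-629837, Rational(1, 2)) = Mul(I, Pow(629837, Rational(1, 2)))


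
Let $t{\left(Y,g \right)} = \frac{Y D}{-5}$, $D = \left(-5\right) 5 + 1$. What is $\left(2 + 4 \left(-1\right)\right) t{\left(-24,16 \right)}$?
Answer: $\frac{1152}{5} \approx 230.4$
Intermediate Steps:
$D = -24$ ($D = -25 + 1 = -24$)
$t{\left(Y,g \right)} = \frac{24 Y}{5}$ ($t{\left(Y,g \right)} = \frac{Y \left(-24\right)}{-5} = - 24 Y \left(- \frac{1}{5}\right) = \frac{24 Y}{5}$)
$\left(2 + 4 \left(-1\right)\right) t{\left(-24,16 \right)} = \left(2 + 4 \left(-1\right)\right) \frac{24}{5} \left(-24\right) = \left(2 - 4\right) \left(- \frac{576}{5}\right) = \left(-2\right) \left(- \frac{576}{5}\right) = \frac{1152}{5}$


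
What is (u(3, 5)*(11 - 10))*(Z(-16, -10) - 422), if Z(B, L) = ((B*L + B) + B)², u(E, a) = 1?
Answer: 15962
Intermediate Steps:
Z(B, L) = (2*B + B*L)² (Z(B, L) = ((B + B*L) + B)² = (2*B + B*L)²)
(u(3, 5)*(11 - 10))*(Z(-16, -10) - 422) = (1*(11 - 10))*((-16)²*(2 - 10)² - 422) = (1*1)*(256*(-8)² - 422) = 1*(256*64 - 422) = 1*(16384 - 422) = 1*15962 = 15962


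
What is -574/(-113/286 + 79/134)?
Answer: -5499494/1863 ≈ -2952.0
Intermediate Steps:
-574/(-113/286 + 79/134) = -574/1863/9581 = -574*9581/1863 = -5499494/1863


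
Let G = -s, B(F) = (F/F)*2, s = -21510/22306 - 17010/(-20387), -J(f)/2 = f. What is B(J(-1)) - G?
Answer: 1177847/629851 ≈ 1.8700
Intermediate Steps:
J(f) = -2*f
s = -81855/629851 (s = -21510*1/22306 - 17010*(-1/20387) = -10755/11153 + 17010/20387 = -81855/629851 ≈ -0.12996)
B(F) = 2 (B(F) = 1*2 = 2)
G = 81855/629851 (G = -1*(-81855/629851) = 81855/629851 ≈ 0.12996)
B(J(-1)) - G = 2 - 1*81855/629851 = 2 - 81855/629851 = 1177847/629851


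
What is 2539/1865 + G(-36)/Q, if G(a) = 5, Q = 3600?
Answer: 365989/268560 ≈ 1.3628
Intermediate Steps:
2539/1865 + G(-36)/Q = 2539/1865 + 5/3600 = 2539*(1/1865) + 5*(1/3600) = 2539/1865 + 1/720 = 365989/268560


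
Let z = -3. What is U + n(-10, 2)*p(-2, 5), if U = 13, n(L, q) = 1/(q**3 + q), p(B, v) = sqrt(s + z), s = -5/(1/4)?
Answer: 13 + I*sqrt(23)/10 ≈ 13.0 + 0.47958*I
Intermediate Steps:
s = -20 (s = -5/1/4 = -5*4 = -20)
p(B, v) = I*sqrt(23) (p(B, v) = sqrt(-20 - 3) = sqrt(-23) = I*sqrt(23))
n(L, q) = 1/(q + q**3)
U + n(-10, 2)*p(-2, 5) = 13 + (I*sqrt(23))/(2 + 2**3) = 13 + (I*sqrt(23))/(2 + 8) = 13 + (I*sqrt(23))/10 = 13 + I*sqrt(23)/10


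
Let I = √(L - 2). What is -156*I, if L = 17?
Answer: -156*√15 ≈ -604.19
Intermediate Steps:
I = √15 (I = √(17 - 2) = √15 ≈ 3.8730)
-156*I = -156*√15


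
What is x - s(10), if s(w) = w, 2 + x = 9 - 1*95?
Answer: -98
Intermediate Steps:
x = -88 (x = -2 + (9 - 1*95) = -2 + (9 - 95) = -2 - 86 = -88)
x - s(10) = -88 - 1*10 = -88 - 10 = -98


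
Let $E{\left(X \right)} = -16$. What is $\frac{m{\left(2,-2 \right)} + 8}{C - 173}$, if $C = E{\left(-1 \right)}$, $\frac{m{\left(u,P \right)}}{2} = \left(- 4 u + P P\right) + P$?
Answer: $\frac{4}{189} \approx 0.021164$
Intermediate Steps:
$m{\left(u,P \right)} = - 8 u + 2 P + 2 P^{2}$ ($m{\left(u,P \right)} = 2 \left(\left(- 4 u + P P\right) + P\right) = 2 \left(\left(- 4 u + P^{2}\right) + P\right) = 2 \left(\left(P^{2} - 4 u\right) + P\right) = 2 \left(P + P^{2} - 4 u\right) = - 8 u + 2 P + 2 P^{2}$)
$C = -16$
$\frac{m{\left(2,-2 \right)} + 8}{C - 173} = \frac{\left(\left(-8\right) 2 + 2 \left(-2\right) + 2 \left(-2\right)^{2}\right) + 8}{-16 - 173} = \frac{\left(-16 - 4 + 2 \cdot 4\right) + 8}{-189} = \left(\left(-16 - 4 + 8\right) + 8\right) \left(- \frac{1}{189}\right) = \left(-12 + 8\right) \left(- \frac{1}{189}\right) = \left(-4\right) \left(- \frac{1}{189}\right) = \frac{4}{189}$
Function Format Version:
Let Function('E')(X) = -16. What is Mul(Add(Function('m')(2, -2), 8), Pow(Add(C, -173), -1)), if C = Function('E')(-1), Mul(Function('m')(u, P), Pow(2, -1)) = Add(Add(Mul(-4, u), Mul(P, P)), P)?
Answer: Rational(4, 189) ≈ 0.021164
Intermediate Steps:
Function('m')(u, P) = Add(Mul(-8, u), Mul(2, P), Mul(2, Pow(P, 2))) (Function('m')(u, P) = Mul(2, Add(Add(Mul(-4, u), Mul(P, P)), P)) = Mul(2, Add(Add(Mul(-4, u), Pow(P, 2)), P)) = Mul(2, Add(Add(Pow(P, 2), Mul(-4, u)), P)) = Mul(2, Add(P, Pow(P, 2), Mul(-4, u))) = Add(Mul(-8, u), Mul(2, P), Mul(2, Pow(P, 2))))
C = -16
Mul(Add(Function('m')(2, -2), 8), Pow(Add(C, -173), -1)) = Mul(Add(Add(Mul(-8, 2), Mul(2, -2), Mul(2, Pow(-2, 2))), 8), Pow(Add(-16, -173), -1)) = Mul(Add(Add(-16, -4, Mul(2, 4)), 8), Pow(-189, -1)) = Mul(Add(Add(-16, -4, 8), 8), Rational(-1, 189)) = Mul(Add(-12, 8), Rational(-1, 189)) = Mul(-4, Rational(-1, 189)) = Rational(4, 189)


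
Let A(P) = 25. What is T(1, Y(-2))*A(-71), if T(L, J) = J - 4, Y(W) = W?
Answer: -150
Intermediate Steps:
T(L, J) = -4 + J
T(1, Y(-2))*A(-71) = (-4 - 2)*25 = -6*25 = -150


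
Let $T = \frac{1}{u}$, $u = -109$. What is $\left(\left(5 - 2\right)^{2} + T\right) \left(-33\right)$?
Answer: $- \frac{32340}{109} \approx -296.7$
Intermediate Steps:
$T = - \frac{1}{109}$ ($T = \frac{1}{-109} = - \frac{1}{109} \approx -0.0091743$)
$\left(\left(5 - 2\right)^{2} + T\right) \left(-33\right) = \left(\left(5 - 2\right)^{2} - \frac{1}{109}\right) \left(-33\right) = \left(3^{2} - \frac{1}{109}\right) \left(-33\right) = \left(9 - \frac{1}{109}\right) \left(-33\right) = \frac{980}{109} \left(-33\right) = - \frac{32340}{109}$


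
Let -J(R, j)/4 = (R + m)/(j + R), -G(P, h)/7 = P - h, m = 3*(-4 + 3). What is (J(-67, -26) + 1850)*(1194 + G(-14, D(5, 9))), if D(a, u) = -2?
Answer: 73174020/31 ≈ 2.3605e+6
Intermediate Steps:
m = -3 (m = 3*(-1) = -3)
G(P, h) = -7*P + 7*h (G(P, h) = -7*(P - h) = -7*P + 7*h)
J(R, j) = -4*(-3 + R)/(R + j) (J(R, j) = -4*(R - 3)/(j + R) = -4*(-3 + R)/(R + j))
(J(-67, -26) + 1850)*(1194 + G(-14, D(5, 9))) = (4*(3 - 1*(-67))/(-67 - 26) + 1850)*(1194 + (-7*(-14) + 7*(-2))) = (4*(3 + 67)/(-93) + 1850)*(1194 + (98 - 14)) = (4*(-1/93)*70 + 1850)*(1194 + 84) = (-280/93 + 1850)*1278 = (171770/93)*1278 = 73174020/31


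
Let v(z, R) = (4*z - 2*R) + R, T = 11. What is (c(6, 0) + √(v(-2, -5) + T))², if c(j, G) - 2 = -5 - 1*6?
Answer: 89 - 36*√2 ≈ 38.088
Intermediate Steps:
c(j, G) = -9 (c(j, G) = 2 + (-5 - 1*6) = 2 + (-5 - 6) = 2 - 11 = -9)
v(z, R) = -R + 4*z (v(z, R) = (-2*R + 4*z) + R = -R + 4*z)
(c(6, 0) + √(v(-2, -5) + T))² = (-9 + √((-1*(-5) + 4*(-2)) + 11))² = (-9 + √((5 - 8) + 11))² = (-9 + √(-3 + 11))² = (-9 + √8)² = (-9 + 2*√2)²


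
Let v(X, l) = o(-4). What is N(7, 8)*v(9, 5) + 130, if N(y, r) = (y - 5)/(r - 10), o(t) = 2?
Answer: 128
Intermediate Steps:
N(y, r) = (-5 + y)/(-10 + r)
v(X, l) = 2
N(7, 8)*v(9, 5) + 130 = ((-5 + 7)/(-10 + 8))*2 + 130 = (2/(-2))*2 + 130 = -1/2*2*2 + 130 = -1*2 + 130 = -2 + 130 = 128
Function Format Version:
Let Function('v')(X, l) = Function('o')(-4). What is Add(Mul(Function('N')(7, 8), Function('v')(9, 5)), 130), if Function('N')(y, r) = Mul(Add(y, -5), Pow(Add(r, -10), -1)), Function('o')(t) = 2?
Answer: 128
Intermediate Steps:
Function('N')(y, r) = Mul(Pow(Add(-10, r), -1), Add(-5, y)) (Function('N')(y, r) = Mul(Add(-5, y), Pow(Add(-10, r), -1)) = Mul(Pow(Add(-10, r), -1), Add(-5, y)))
Function('v')(X, l) = 2
Add(Mul(Function('N')(7, 8), Function('v')(9, 5)), 130) = Add(Mul(Mul(Pow(Add(-10, 8), -1), Add(-5, 7)), 2), 130) = Add(Mul(Mul(Pow(-2, -1), 2), 2), 130) = Add(Mul(Mul(Rational(-1, 2), 2), 2), 130) = Add(Mul(-1, 2), 130) = Add(-2, 130) = 128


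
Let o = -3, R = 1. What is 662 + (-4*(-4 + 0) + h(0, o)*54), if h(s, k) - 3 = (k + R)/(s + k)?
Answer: 876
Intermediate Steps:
h(s, k) = 3 + (1 + k)/(k + s) (h(s, k) = 3 + (k + 1)/(s + k) = 3 + (1 + k)/(k + s))
662 + (-4*(-4 + 0) + h(0, o)*54) = 662 + (-4*(-4 + 0) + ((1 + 3*0 + 4*(-3))/(-3 + 0))*54) = 662 + (-4*(-4) + ((1 + 0 - 12)/(-3))*54) = 662 + (16 - 1/3*(-11)*54) = 662 + (16 + (11/3)*54) = 662 + (16 + 198) = 662 + 214 = 876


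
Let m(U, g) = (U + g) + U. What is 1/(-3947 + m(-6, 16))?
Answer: -1/3943 ≈ -0.00025361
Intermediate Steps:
m(U, g) = g + 2*U
1/(-3947 + m(-6, 16)) = 1/(-3947 + (16 + 2*(-6))) = 1/(-3947 + (16 - 12)) = 1/(-3947 + 4) = 1/(-3943) = -1/3943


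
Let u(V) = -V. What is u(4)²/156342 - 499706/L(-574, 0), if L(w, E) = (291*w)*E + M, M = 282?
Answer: -6510419245/3674037 ≈ -1772.0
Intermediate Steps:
L(w, E) = 282 + 291*E*w (L(w, E) = (291*w)*E + 282 = 291*E*w + 282 = 282 + 291*E*w)
u(4)²/156342 - 499706/L(-574, 0) = (-1*4)²/156342 - 499706/(282 + 291*0*(-574)) = (-4)²*(1/156342) - 499706/(282 + 0) = 16*(1/156342) - 499706/282 = 8/78171 - 499706*1/282 = 8/78171 - 249853/141 = -6510419245/3674037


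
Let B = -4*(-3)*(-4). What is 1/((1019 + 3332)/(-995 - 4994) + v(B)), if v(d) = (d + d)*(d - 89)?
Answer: 5989/78762977 ≈ 7.6038e-5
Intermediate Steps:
B = -48 (B = 12*(-4) = -48)
v(d) = 2*d*(-89 + d) (v(d) = (2*d)*(-89 + d) = 2*d*(-89 + d))
1/((1019 + 3332)/(-995 - 4994) + v(B)) = 1/((1019 + 3332)/(-995 - 4994) + 2*(-48)*(-89 - 48)) = 1/(4351/(-5989) + 2*(-48)*(-137)) = 1/(4351*(-1/5989) + 13152) = 1/(-4351/5989 + 13152) = 1/(78762977/5989) = 5989/78762977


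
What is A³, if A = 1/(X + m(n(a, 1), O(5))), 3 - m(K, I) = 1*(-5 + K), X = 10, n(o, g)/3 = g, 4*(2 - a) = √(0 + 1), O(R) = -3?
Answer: 1/3375 ≈ 0.00029630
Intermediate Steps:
a = 7/4 (a = 2 - √(0 + 1)/4 = 2 - √1/4 = 2 - ¼*1 = 2 - ¼ = 7/4 ≈ 1.7500)
n(o, g) = 3*g
m(K, I) = 8 - K (m(K, I) = 3 - (-5 + K) = 3 + (5 - K) = 8 - K)
A = 1/15 (A = 1/(10 + (8 - 3)) = 1/(10 + 5) = 1/15 ≈ 0.066667)
A³ = (1/15)³ = 1/3375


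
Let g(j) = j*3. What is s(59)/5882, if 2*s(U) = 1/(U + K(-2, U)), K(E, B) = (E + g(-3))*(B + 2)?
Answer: -1/7199568 ≈ -1.3890e-7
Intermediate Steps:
g(j) = 3*j
K(E, B) = (-9 + E)*(2 + B) (K(E, B) = (E + 3*(-3))*(B + 2) = (E - 9)*(2 + B) = (-9 + E)*(2 + B))
s(U) = 1/(2*(-22 - 10*U)) (s(U) = 1/(2*(U + (-18 - 9*U + 2*(-2) + U*(-2)))) = 1/(2*(U + (-18 - 9*U - 4 - 2*U))) = 1/(2*(U + (-22 - 11*U))) = 1/(2*(-22 - 10*U)))
s(59)/5882 = -1/(44 + 20*59)/5882 = -1/(44 + 1180)*(1/5882) = -1/1224*(1/5882) = -1*1/1224*(1/5882) = -1/1224*1/5882 = -1/7199568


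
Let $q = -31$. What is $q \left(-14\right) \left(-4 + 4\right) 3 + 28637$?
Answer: $28637$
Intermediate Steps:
$q \left(-14\right) \left(-4 + 4\right) 3 + 28637 = \left(-31\right) \left(-14\right) \left(-4 + 4\right) 3 + 28637 = 434 \cdot 0 \cdot 3 + 28637 = 434 \cdot 0 + 28637 = 0 + 28637 = 28637$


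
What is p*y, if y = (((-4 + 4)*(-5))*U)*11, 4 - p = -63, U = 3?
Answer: 0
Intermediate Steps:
p = 67 (p = 4 - 1*(-63) = 4 + 63 = 67)
y = 0 (y = (((-4 + 4)*(-5))*3)*11 = ((0*(-5))*3)*11 = (0*3)*11 = 0*11 = 0)
p*y = 67*0 = 0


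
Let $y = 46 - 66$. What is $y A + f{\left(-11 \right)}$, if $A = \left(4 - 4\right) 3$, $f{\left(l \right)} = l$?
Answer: $-11$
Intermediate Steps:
$y = -20$ ($y = 46 - 66 = -20$)
$A = 0$ ($A = 0 \cdot 3 = 0$)
$y A + f{\left(-11 \right)} = \left(-20\right) 0 - 11 = 0 - 11 = -11$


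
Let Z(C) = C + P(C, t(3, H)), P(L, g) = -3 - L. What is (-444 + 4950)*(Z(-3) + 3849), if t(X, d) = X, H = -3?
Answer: 17330076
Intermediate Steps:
Z(C) = -3 (Z(C) = C + (-3 - C) = -3)
(-444 + 4950)*(Z(-3) + 3849) = (-444 + 4950)*(-3 + 3849) = 4506*3846 = 17330076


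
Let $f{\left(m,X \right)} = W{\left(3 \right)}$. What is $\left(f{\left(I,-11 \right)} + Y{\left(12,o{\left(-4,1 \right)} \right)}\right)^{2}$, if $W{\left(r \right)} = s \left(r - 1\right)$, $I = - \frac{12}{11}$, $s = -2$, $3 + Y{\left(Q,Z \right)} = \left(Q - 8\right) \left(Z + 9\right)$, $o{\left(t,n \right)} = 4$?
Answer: $2025$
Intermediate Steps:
$Y{\left(Q,Z \right)} = -3 + \left(-8 + Q\right) \left(9 + Z\right)$ ($Y{\left(Q,Z \right)} = -3 + \left(Q - 8\right) \left(Z + 9\right) = -3 + \left(-8 + Q\right) \left(9 + Z\right)$)
$I = - \frac{12}{11}$ ($I = \left(-12\right) \frac{1}{11} = - \frac{12}{11} \approx -1.0909$)
$W{\left(r \right)} = 2 - 2 r$ ($W{\left(r \right)} = - 2 \left(r - 1\right) = - 2 \left(-1 + r\right) = 2 - 2 r$)
$f{\left(m,X \right)} = -4$ ($f{\left(m,X \right)} = 2 - 6 = -4$)
$\left(f{\left(I,-11 \right)} + Y{\left(12,o{\left(-4,1 \right)} \right)}\right)^{2} = \left(-4 + \left(-75 - 32 + 9 \cdot 12 + 12 \cdot 4\right)\right)^{2} = \left(-4 + \left(-75 - 32 + 108 + 48\right)\right)^{2} = \left(-4 + 49\right)^{2} = 45^{2} = 2025$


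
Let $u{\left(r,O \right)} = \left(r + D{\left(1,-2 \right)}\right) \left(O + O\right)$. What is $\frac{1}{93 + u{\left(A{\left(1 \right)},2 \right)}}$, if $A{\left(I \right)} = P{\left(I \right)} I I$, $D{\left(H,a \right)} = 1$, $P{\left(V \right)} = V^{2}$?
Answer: $\frac{1}{101} \approx 0.009901$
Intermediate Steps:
$A{\left(I \right)} = I^{4}$ ($A{\left(I \right)} = I^{2} I I = I^{3} I = I^{4}$)
$u{\left(r,O \right)} = 2 O \left(1 + r\right)$ ($u{\left(r,O \right)} = \left(r + 1\right) \left(O + O\right) = \left(1 + r\right) 2 O = 2 O \left(1 + r\right)$)
$\frac{1}{93 + u{\left(A{\left(1 \right)},2 \right)}} = \frac{1}{93 + 2 \cdot 2 \left(1 + 1^{4}\right)} = \frac{1}{93 + 2 \cdot 2 \left(1 + 1\right)} = \frac{1}{93 + 2 \cdot 2 \cdot 2} = \frac{1}{93 + 8} = \frac{1}{101}$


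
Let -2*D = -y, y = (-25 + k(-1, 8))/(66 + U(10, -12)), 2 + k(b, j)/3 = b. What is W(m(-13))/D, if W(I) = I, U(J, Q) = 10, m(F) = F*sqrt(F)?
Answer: 988*I*sqrt(13)/17 ≈ 209.55*I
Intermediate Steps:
m(F) = F**(3/2)
k(b, j) = -6 + 3*b
y = -17/38 (y = (-25 + (-6 + 3*(-1)))/(66 + 10) = (-25 + (-6 - 3))/76 = (-25 - 9)*(1/76) = -34*1/76 = -17/38 ≈ -0.44737)
D = -17/76 (D = -(-1)*(-17)/(2*38) = -1/2*17/38 = -17/76 ≈ -0.22368)
W(m(-13))/D = (-13)**(3/2)/(-17/76) = -13*I*sqrt(13)*(-76/17) = 988*I*sqrt(13)/17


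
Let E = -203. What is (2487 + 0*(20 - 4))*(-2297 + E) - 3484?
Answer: -6220984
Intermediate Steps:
(2487 + 0*(20 - 4))*(-2297 + E) - 3484 = (2487 + 0*(20 - 4))*(-2297 - 203) - 3484 = (2487 + 0*16)*(-2500) - 3484 = (2487 + 0)*(-2500) - 3484 = 2487*(-2500) - 3484 = -6217500 - 3484 = -6220984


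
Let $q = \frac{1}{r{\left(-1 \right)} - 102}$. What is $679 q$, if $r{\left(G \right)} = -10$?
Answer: $- \frac{97}{16} \approx -6.0625$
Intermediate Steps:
$q = - \frac{1}{112}$ ($q = \frac{1}{-10 - 102} = \frac{1}{-112} = - \frac{1}{112} \approx -0.0089286$)
$679 q = 679 \left(- \frac{1}{112}\right) = - \frac{97}{16}$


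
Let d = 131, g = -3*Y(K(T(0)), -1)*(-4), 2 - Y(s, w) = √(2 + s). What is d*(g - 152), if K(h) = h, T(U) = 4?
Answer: -16768 - 1572*√6 ≈ -20619.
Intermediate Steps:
Y(s, w) = 2 - √(2 + s)
g = 24 - 12*√6 (g = -3*(2 - √(2 + 4))*(-4) = -3*(2 - √6)*(-4) = (-6 + 3*√6)*(-4) = 24 - 12*√6 ≈ -5.3939)
d*(g - 152) = 131*((24 - 12*√6) - 152) = 131*(-128 - 12*√6) = -16768 - 1572*√6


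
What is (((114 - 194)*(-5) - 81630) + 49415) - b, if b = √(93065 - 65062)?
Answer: -31815 - √28003 ≈ -31982.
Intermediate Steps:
b = √28003 ≈ 167.34
(((114 - 194)*(-5) - 81630) + 49415) - b = (((114 - 194)*(-5) - 81630) + 49415) - √28003 = ((-80*(-5) - 81630) + 49415) - √28003 = ((400 - 81630) + 49415) - √28003 = (-81230 + 49415) - √28003 = -31815 - √28003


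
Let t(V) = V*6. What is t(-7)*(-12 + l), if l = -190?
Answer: 8484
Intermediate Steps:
t(V) = 6*V
t(-7)*(-12 + l) = (6*(-7))*(-12 - 190) = -42*(-202) = 8484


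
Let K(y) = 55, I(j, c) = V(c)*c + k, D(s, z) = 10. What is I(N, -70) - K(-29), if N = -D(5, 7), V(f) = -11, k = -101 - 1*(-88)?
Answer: 702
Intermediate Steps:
k = -13 (k = -101 + 88 = -13)
N = -10 (N = -1*10 = -10)
I(j, c) = -13 - 11*c (I(j, c) = -11*c - 13 = -13 - 11*c)
I(N, -70) - K(-29) = (-13 - 11*(-70)) - 1*55 = (-13 + 770) - 55 = 757 - 55 = 702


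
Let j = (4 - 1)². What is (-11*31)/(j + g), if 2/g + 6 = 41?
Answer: -11935/317 ≈ -37.650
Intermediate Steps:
g = 2/35 (g = 2/(-6 + 41) = 2/35 ≈ 0.057143)
j = 9 (j = 3² = 9)
(-11*31)/(j + g) = (-11*31)/(9 + 2/35) = -341/317/35 = -341*35/317 = -11935/317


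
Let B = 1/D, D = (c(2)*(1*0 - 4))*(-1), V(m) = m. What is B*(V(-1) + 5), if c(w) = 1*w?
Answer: ½ ≈ 0.50000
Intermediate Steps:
c(w) = w
D = 8 (D = (2*(1*0 - 4))*(-1) = (2*(0 - 4))*(-1) = (2*(-4))*(-1) = -8*(-1) = 8)
B = ⅛ (B = 1/8 = ⅛ ≈ 0.12500)
B*(V(-1) + 5) = (-1 + 5)/8 = (⅛)*4 = ½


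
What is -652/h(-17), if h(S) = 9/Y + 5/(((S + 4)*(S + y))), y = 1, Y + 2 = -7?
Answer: 135616/203 ≈ 668.06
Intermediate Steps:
Y = -9 (Y = -2 - 7 = -9)
h(S) = -1 + 5/((1 + S)*(4 + S)) (h(S) = 9/(-9) + 5/(((S + 4)*(S + 1))) = 9*(-1/9) + 5/(((4 + S)*(1 + S))) = -1 + 5/(((1 + S)*(4 + S))) = -1 + 5*(1/((1 + S)*(4 + S))) = -1 + 5/((1 + S)*(4 + S)))
-652/h(-17) = -652*(4 + (-17)**2 + 5*(-17))/(1 - 1*(-17)**2 - 5*(-17)) = -652*(4 + 289 - 85)/(1 - 1*289 + 85) = -652*208/(1 - 289 + 85) = -652/((1/208)*(-203)) = -652/(-203/208) = -652*(-208/203) = 135616/203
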